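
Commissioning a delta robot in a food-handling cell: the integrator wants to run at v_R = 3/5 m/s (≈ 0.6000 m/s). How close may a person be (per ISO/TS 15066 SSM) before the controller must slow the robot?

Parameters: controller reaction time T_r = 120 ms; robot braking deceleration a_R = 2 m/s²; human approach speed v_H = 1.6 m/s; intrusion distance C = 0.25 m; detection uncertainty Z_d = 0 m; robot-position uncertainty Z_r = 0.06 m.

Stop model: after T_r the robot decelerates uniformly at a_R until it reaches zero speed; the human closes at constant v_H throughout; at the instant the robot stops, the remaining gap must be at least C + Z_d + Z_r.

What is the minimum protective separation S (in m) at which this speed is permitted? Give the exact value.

S_min = 143/125 m = 1.1440 m

T_s = v_R/a_R = (3/5)/2 = 0.3000 s
robot covers v_R·T_r = 0.6000·0.1200 = 0.0720 m before braking
robot under decel: 0.6000²/(2·2.0000) = 0.0900 m
human closes 1.6000·0.4200 = 0.6720 m
margins: 0.2500+0.0000+0.0600 = 0.3100 m
S_min ≈ 0.0720+0.0900+0.6720+0.3100  ⇒  S_min = 143/125 m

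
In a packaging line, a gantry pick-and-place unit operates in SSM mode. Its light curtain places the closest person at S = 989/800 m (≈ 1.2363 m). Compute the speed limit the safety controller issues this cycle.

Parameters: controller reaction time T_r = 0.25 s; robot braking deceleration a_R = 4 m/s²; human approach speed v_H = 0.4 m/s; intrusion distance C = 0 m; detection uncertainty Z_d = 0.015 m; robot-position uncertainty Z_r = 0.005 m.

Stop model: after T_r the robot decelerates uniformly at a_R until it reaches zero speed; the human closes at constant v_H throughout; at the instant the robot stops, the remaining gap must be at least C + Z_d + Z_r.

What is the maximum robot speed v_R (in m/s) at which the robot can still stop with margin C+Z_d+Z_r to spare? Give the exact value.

collect terms ⇒ (1/8)·v_R² + (7/20)·v_R + (-893/800) = 0
  disc = (7/20)² − 4·(1/8)·(-893/800) = 1089/1600 ; √disc = 33/40
  v_R = (−(7/20) + 33/40) / (2·(1/8)) = 19/10 m/s
check:
stop time T_s = (19/10)/4 = 0.4750 s
robot in T_r: 1.9000·0.2500 = 0.4750 m
robot covers 1.9000·0.4750 − ½·4.0000·0.4750² = 0.4512 m while stopping
human over T_r+T_s: 0.4000·(0.2500+0.4750) = 0.2900 m
margins: 0.0000+0.0150+0.0050 = 0.0200 m
sum ≈ 0.4750+0.4512+0.2900+0.0200 ≈ 1.2363 m = S ✓

v_R_max = 19/10 m/s = 1.9000 m/s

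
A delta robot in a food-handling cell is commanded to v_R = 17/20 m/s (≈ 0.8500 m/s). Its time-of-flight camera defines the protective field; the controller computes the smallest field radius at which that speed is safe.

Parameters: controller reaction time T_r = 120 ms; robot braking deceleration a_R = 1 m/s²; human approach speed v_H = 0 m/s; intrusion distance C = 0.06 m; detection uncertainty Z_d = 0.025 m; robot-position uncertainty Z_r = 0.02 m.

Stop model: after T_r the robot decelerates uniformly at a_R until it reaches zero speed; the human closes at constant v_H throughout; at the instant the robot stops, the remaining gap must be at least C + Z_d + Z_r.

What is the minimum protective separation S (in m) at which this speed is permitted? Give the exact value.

S_min = 2273/4000 m = 0.5683 m

T_s = v_R/a_R = (17/20)/1 = 0.8500 s
robot covers v_R·T_r = 0.8500·0.1200 = 0.1020 m before braking
braking distance = 0.8500²/(2·1.0000) = 0.3613 m
person approaches 0.0000·(0.1200+0.8500) = 0.0000 m
residual clearance needed = 0.0600+0.0250+0.0200 = 0.1050 m
S_min ≈ 0.1020+0.3613+0.0000+0.1050  ⇒  S_min = 2273/4000 m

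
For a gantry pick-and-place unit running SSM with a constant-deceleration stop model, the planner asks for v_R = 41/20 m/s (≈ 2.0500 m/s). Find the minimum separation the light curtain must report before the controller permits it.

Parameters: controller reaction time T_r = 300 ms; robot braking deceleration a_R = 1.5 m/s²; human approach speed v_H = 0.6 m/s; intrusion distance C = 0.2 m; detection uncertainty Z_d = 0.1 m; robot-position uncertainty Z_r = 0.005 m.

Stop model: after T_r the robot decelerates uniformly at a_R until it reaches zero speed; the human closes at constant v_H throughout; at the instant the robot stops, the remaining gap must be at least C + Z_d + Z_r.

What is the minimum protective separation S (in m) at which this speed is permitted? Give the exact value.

S_min = 797/240 m = 3.3208 m

braking lasts T_s = (41/20)/(3/2) = 1.3667 s
robot in T_r: 2.0500·0.3000 = 0.6150 m
robot under decel: 2.0500²/(2·1.5000) = 1.4008 m
human closes 0.6000·1.6667 = 1.0000 m
margins: 0.2000+0.1000+0.0050 = 0.3050 m
S_min ≈ 0.6150+1.4008+1.0000+0.3050  ⇒  S_min = 797/240 m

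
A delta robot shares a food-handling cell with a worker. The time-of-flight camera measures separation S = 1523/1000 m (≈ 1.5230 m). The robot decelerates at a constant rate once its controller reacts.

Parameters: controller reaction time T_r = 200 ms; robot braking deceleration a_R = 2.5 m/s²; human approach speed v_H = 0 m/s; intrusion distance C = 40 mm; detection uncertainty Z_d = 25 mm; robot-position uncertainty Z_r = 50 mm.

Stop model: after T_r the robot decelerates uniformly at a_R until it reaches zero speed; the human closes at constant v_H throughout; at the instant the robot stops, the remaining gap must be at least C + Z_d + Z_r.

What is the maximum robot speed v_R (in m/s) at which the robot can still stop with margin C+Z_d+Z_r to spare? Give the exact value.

v_R_max = 11/5 m/s = 2.2000 m/s

quadratic (1/5)·v² + (1/5)·v + (-176/125) = 0
  disc = (1/5)² − 4·(1/5)·(-176/125) = 729/625 ; √disc = 27/25
  v_R = (−(1/5) + 27/25) / (2·(1/5)) = 11/5 m/s
check:
stop time T_s = (11/5)/(5/2) = 0.8800 s
robot covers v_R·T_r = 2.2000·0.2000 = 0.4400 m before braking
robot under decel: 2.2000²/(2·2.5000) = 0.9680 m
human closes 0.0000·1.0800 = 0.0000 m
margins: 0.0400+0.0250+0.0500 = 0.1150 m
sum ≈ 0.4400+0.9680+0.0000+0.1150 ≈ 1.5230 m = S ✓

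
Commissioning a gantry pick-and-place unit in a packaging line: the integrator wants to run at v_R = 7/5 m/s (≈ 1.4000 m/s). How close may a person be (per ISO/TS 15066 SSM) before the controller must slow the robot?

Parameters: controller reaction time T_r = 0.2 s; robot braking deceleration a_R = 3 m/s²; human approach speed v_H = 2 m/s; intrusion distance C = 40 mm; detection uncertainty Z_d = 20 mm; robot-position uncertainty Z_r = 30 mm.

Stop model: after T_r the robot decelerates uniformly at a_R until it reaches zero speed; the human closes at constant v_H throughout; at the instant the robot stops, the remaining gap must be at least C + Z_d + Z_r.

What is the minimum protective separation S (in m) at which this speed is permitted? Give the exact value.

braking lasts T_s = (7/5)/3 = 0.4667 s
robot covers v_R·T_r = 1.4000·0.2000 = 0.2800 m before braking
braking distance = 1.4000²/(2·3.0000) = 0.3267 m
human over T_r+T_s: 2.0000·(0.2000+0.4667) = 1.3333 m
C+Z_d+Z_r = 0.0400+0.0200+0.0300 = 0.0900 m
S_min ≈ 0.2800+0.3267+1.3333+0.0900  ⇒  S_min = 203/100 m

S_min = 203/100 m = 2.0300 m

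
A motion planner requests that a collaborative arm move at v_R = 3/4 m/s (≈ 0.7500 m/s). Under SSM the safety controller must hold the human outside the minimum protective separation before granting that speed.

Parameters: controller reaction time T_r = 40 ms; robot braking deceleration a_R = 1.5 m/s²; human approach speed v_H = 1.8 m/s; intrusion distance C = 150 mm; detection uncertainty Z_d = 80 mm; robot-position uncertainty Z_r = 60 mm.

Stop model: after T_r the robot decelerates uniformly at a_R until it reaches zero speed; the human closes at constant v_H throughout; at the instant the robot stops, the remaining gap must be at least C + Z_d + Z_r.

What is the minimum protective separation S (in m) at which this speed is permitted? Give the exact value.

S_min = 2959/2000 m = 1.4795 m

stop time T_s = (3/4)/(3/2) = 0.5000 s
robot in T_r: 0.7500·0.0400 = 0.0300 m
braking distance = 0.7500²/(2·1.5000) = 0.1875 m
human closes 1.8000·0.5400 = 0.9720 m
C+Z_d+Z_r = 0.1500+0.0800+0.0600 = 0.2900 m
S_min ≈ 0.0300+0.1875+0.9720+0.2900  ⇒  S_min = 2959/2000 m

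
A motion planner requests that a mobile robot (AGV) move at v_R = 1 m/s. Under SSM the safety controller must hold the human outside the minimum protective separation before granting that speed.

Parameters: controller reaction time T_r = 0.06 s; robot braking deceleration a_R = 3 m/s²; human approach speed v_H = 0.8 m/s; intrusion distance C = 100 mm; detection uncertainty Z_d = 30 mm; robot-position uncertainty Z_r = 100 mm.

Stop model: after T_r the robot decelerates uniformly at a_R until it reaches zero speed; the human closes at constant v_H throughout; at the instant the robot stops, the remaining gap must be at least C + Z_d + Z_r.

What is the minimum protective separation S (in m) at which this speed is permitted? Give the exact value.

T_s = v_R/a_R = 1/3 = 0.3333 s
reaction-phase robot travel = 1.0000·0.0600 = 0.0600 m
robot covers 1.0000·0.3333 − ½·3.0000·0.3333² = 0.1667 m while stopping
human over T_r+T_s: 0.8000·(0.0600+0.3333) = 0.3147 m
C+Z_d+Z_r = 0.1000+0.0300+0.1000 = 0.2300 m
S_min ≈ 0.0600+0.1667+0.3147+0.2300  ⇒  S_min = 1157/1500 m

S_min = 1157/1500 m = 0.7713 m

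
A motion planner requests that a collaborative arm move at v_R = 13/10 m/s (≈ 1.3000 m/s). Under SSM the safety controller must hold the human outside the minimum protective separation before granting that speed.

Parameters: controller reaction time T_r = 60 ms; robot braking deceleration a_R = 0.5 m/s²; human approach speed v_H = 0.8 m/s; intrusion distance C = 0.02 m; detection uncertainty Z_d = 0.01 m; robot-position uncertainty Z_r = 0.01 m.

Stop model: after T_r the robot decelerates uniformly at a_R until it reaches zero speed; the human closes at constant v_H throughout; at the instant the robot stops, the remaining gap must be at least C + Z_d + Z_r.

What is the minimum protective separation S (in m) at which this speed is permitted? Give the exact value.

S_min = 492/125 m = 3.9360 m

T_s = v_R/a_R = (13/10)/(1/2) = 2.6000 s
reaction-phase robot travel = 1.3000·0.0600 = 0.0780 m
robot covers 1.3000·2.6000 − ½·0.5000·2.6000² = 1.6900 m while stopping
human over T_r+T_s: 0.8000·(0.0600+2.6000) = 2.1280 m
C+Z_d+Z_r = 0.0200+0.0100+0.0100 = 0.0400 m
S_min ≈ 0.0780+1.6900+2.1280+0.0400  ⇒  S_min = 492/125 m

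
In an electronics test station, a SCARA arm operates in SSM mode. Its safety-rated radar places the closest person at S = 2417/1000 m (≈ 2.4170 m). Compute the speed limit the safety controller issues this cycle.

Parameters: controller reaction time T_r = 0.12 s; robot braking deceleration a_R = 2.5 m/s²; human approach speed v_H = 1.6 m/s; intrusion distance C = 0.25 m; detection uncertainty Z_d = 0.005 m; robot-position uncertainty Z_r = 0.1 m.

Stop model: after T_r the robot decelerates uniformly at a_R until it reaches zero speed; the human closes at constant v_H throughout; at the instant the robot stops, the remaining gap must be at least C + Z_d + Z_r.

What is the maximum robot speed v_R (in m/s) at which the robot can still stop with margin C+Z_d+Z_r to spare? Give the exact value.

quadratic (1/5)·v² + (19/25)·v + (-187/100) = 0
  disc = (19/25)² − 4·(1/5)·(-187/100) = 1296/625 ; √disc = 36/25
  v_R = (−(19/25) + 36/25) / (2·(1/5)) = 17/10 m/s
check:
T_s = v_R/a_R = (17/10)/(5/2) = 0.6800 s
robot in T_r: 1.7000·0.1200 = 0.2040 m
robot under decel: 1.7000²/(2·2.5000) = 0.5780 m
person approaches 1.6000·(0.1200+0.6800) = 1.2800 m
residual clearance needed = 0.2500+0.0050+0.1000 = 0.3550 m
sum ≈ 0.2040+0.5780+1.2800+0.3550 ≈ 2.4170 m = S ✓

v_R_max = 17/10 m/s = 1.7000 m/s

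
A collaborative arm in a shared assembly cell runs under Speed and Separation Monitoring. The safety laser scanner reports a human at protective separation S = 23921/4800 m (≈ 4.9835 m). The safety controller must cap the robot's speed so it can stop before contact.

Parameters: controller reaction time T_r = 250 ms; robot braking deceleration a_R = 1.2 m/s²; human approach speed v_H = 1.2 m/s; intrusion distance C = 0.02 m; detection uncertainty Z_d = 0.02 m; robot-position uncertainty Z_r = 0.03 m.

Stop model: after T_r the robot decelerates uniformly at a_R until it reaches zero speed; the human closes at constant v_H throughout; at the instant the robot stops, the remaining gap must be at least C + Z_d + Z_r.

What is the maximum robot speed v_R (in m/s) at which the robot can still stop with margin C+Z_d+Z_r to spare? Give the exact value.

at the boundary: (5/12)·v² + (5/4)·v + (-4429/960) = 0
  disc = (5/4)² − 4·(5/12)·(-4429/960) = 5329/576 ; √disc = 73/24
  v_R = (−(5/4) + 73/24) / (2·(5/12)) = 43/20 m/s
check:
braking lasts T_s = (43/20)/(6/5) = 1.7917 s
robot in T_r: 2.1500·0.2500 = 0.5375 m
robot under decel: 2.1500²/(2·1.2000) = 1.9260 m
human over T_r+T_s: 1.2000·(0.2500+1.7917) = 2.4500 m
C+Z_d+Z_r = 0.0200+0.0200+0.0300 = 0.0700 m
sum ≈ 0.5375+1.9260+2.4500+0.0700 ≈ 4.9835 m = S ✓

v_R_max = 43/20 m/s = 2.1500 m/s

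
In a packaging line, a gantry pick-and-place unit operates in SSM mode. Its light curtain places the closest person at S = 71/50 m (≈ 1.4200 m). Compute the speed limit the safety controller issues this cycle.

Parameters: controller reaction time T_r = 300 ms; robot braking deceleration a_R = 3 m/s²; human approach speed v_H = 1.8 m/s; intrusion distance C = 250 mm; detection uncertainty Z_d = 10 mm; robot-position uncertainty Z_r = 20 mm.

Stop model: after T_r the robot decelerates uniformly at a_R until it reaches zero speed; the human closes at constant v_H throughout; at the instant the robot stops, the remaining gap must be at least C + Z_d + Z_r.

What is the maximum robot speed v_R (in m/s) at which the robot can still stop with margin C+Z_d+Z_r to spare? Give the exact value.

v_R_max = 3/5 m/s = 0.6000 m/s

at the boundary: (1/6)·v² + (9/10)·v + (-3/5) = 0
  disc = (9/10)² − 4·(1/6)·(-3/5) = 121/100 ; √disc = 11/10
  v_R = (−(9/10) + 11/10) / (2·(1/6)) = 3/5 m/s
check:
stop time T_s = (3/5)/3 = 0.2000 s
robot covers v_R·T_r = 0.6000·0.3000 = 0.1800 m before braking
braking distance = 0.6000²/(2·3.0000) = 0.0600 m
person approaches 1.8000·(0.3000+0.2000) = 0.9000 m
C+Z_d+Z_r = 0.2500+0.0100+0.0200 = 0.2800 m
sum ≈ 0.1800+0.0600+0.9000+0.2800 ≈ 1.4200 m = S ✓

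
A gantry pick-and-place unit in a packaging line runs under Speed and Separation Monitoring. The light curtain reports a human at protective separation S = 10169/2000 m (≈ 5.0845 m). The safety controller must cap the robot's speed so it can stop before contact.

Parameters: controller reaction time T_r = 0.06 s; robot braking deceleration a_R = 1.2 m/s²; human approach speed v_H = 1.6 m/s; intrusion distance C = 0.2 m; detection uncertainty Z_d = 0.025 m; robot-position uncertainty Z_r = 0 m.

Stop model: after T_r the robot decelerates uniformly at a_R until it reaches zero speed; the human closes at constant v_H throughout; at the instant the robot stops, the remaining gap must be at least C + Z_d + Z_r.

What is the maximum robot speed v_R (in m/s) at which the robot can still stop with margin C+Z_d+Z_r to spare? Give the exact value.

v_R_max = 21/10 m/s = 2.1000 m/s

at the boundary: (5/12)·v² + (209/150)·v + (-9527/2000) = 0
  disc = (209/150)² − 4·(5/12)·(-9527/2000) = 889249/90000 ; √disc = 943/300
  v_R = (−(209/150) + 943/300) / (2·(5/12)) = 21/10 m/s
check:
braking lasts T_s = (21/10)/(6/5) = 1.7500 s
robot in T_r: 2.1000·0.0600 = 0.1260 m
robot under decel: 2.1000²/(2·1.2000) = 1.8375 m
human over T_r+T_s: 1.6000·(0.0600+1.7500) = 2.8960 m
C+Z_d+Z_r = 0.2000+0.0250+0.0000 = 0.2250 m
sum ≈ 0.1260+1.8375+2.8960+0.2250 ≈ 5.0845 m = S ✓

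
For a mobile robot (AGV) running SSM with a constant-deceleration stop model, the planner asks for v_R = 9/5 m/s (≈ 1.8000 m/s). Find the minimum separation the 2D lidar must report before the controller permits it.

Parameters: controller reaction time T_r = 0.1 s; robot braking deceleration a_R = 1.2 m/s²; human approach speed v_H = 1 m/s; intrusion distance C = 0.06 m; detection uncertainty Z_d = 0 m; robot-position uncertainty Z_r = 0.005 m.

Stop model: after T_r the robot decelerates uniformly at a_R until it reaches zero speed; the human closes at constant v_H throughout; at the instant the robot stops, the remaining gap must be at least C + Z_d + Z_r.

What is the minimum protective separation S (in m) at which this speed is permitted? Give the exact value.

S_min = 639/200 m = 3.1950 m

T_s = v_R/a_R = (9/5)/(6/5) = 1.5000 s
reaction-phase robot travel = 1.8000·0.1000 = 0.1800 m
braking distance = 1.8000²/(2·1.2000) = 1.3500 m
human over T_r+T_s: 1.0000·(0.1000+1.5000) = 1.6000 m
C+Z_d+Z_r = 0.0600+0.0000+0.0050 = 0.0650 m
S_min ≈ 0.1800+1.3500+1.6000+0.0650  ⇒  S_min = 639/200 m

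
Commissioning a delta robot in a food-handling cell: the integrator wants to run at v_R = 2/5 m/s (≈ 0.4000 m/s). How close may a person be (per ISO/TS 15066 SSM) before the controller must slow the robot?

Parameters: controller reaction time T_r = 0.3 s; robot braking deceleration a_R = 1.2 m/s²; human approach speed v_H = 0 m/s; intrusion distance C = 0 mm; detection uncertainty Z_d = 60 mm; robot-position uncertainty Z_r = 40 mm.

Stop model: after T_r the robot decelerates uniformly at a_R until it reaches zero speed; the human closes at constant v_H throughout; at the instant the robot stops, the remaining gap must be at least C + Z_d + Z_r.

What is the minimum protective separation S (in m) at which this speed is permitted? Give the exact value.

S_min = 43/150 m = 0.2867 m

stop time T_s = (2/5)/(6/5) = 0.3333 s
reaction-phase robot travel = 0.4000·0.3000 = 0.1200 m
braking distance = 0.4000²/(2·1.2000) = 0.0667 m
human closes 0.0000·0.6333 = 0.0000 m
C+Z_d+Z_r = 0.0000+0.0600+0.0400 = 0.1000 m
S_min ≈ 0.1200+0.0667+0.0000+0.1000  ⇒  S_min = 43/150 m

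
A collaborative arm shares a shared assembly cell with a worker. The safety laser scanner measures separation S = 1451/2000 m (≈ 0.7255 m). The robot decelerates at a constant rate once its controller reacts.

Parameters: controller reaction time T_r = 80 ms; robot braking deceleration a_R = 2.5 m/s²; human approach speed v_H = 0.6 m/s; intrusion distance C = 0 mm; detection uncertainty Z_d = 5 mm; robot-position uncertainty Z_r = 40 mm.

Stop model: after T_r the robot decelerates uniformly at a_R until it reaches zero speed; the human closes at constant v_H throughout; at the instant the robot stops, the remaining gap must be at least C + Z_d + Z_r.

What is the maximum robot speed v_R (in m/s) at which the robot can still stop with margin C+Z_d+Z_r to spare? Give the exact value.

v_R_max = 23/20 m/s = 1.1500 m/s

collect terms ⇒ (1/5)·v_R² + (8/25)·v_R + (-253/400) = 0
  disc = (8/25)² − 4·(1/5)·(-253/400) = 1521/2500 ; √disc = 39/50
  v_R = (−(8/25) + 39/50) / (2·(1/5)) = 23/20 m/s
check:
braking lasts T_s = (23/20)/(5/2) = 0.4600 s
robot covers v_R·T_r = 1.1500·0.0800 = 0.0920 m before braking
braking distance = 1.1500²/(2·2.5000) = 0.2645 m
person approaches 0.6000·(0.0800+0.4600) = 0.3240 m
margins: 0.0000+0.0050+0.0400 = 0.0450 m
sum ≈ 0.0920+0.2645+0.3240+0.0450 ≈ 0.7255 m = S ✓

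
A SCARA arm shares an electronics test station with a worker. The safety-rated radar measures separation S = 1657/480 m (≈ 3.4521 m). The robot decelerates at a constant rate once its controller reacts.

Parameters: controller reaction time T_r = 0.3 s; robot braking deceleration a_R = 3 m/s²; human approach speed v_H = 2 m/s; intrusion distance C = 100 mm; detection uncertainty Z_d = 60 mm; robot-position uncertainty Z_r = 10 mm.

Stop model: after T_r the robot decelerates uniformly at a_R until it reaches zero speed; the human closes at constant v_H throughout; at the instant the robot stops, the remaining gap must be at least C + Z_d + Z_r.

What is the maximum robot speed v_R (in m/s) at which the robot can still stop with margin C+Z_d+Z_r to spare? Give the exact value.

collect terms ⇒ (1/6)·v_R² + (29/30)·v_R + (-6437/2400) = 0
  disc = (29/30)² − 4·(1/6)·(-6437/2400) = 1089/400 ; √disc = 33/20
  v_R = (−(29/30) + 33/20) / (2·(1/6)) = 41/20 m/s
check:
T_s = v_R/a_R = (41/20)/3 = 0.6833 s
reaction-phase robot travel = 2.0500·0.3000 = 0.6150 m
robot under decel: 2.0500²/(2·3.0000) = 0.7004 m
person approaches 2.0000·(0.3000+0.6833) = 1.9667 m
residual clearance needed = 0.1000+0.0600+0.0100 = 0.1700 m
sum ≈ 0.6150+0.7004+1.9667+0.1700 ≈ 3.4521 m = S ✓

v_R_max = 41/20 m/s = 2.0500 m/s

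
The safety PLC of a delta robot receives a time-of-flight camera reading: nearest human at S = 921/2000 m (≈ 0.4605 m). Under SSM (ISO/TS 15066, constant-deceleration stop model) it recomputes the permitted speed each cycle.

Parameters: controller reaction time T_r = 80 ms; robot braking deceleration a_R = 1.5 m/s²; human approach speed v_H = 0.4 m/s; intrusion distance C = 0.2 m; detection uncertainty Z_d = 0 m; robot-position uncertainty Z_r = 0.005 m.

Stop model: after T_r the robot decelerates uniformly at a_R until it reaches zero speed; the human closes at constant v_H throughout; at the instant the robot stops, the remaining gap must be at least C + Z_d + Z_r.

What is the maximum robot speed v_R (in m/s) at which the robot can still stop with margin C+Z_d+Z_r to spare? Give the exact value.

v_R_max = 9/20 m/s = 0.4500 m/s

quadratic (1/3)·v² + (26/75)·v + (-447/2000) = 0
  disc = (26/75)² − 4·(1/3)·(-447/2000) = 9409/22500 ; √disc = 97/150
  v_R = (−(26/75) + 97/150) / (2·(1/3)) = 9/20 m/s
check:
stop time T_s = (9/20)/(3/2) = 0.3000 s
robot in T_r: 0.4500·0.0800 = 0.0360 m
robot covers 0.4500·0.3000 − ½·1.5000·0.3000² = 0.0675 m while stopping
human closes 0.4000·0.3800 = 0.1520 m
C+Z_d+Z_r = 0.2000+0.0000+0.0050 = 0.2050 m
sum ≈ 0.0360+0.0675+0.1520+0.2050 ≈ 0.4605 m = S ✓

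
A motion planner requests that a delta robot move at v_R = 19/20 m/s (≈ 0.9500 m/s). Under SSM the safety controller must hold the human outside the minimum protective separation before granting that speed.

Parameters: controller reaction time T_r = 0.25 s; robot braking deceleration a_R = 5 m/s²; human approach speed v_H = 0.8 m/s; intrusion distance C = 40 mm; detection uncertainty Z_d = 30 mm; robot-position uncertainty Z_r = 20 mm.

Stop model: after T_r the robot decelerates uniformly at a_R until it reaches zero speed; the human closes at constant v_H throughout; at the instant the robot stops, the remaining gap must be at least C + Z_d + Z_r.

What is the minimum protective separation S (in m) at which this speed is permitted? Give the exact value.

stop time T_s = (19/20)/5 = 0.1900 s
robot in T_r: 0.9500·0.2500 = 0.2375 m
braking distance = 0.9500²/(2·5.0000) = 0.0902 m
human closes 0.8000·0.4400 = 0.3520 m
residual clearance needed = 0.0400+0.0300+0.0200 = 0.0900 m
S_min ≈ 0.2375+0.0902+0.3520+0.0900  ⇒  S_min = 3079/4000 m

S_min = 3079/4000 m = 0.7698 m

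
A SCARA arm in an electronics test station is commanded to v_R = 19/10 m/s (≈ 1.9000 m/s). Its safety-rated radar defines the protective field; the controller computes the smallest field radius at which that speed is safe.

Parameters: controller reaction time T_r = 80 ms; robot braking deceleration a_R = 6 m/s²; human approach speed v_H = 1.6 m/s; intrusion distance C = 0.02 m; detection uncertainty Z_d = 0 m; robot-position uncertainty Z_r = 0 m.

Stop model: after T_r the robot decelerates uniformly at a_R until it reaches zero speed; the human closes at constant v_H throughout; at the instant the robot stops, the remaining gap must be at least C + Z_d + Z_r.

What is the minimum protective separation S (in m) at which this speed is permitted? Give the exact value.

braking lasts T_s = (19/10)/6 = 0.3167 s
reaction-phase robot travel = 1.9000·0.0800 = 0.1520 m
robot covers 1.9000·0.3167 − ½·6.0000·0.3167² = 0.3008 m while stopping
human closes 1.6000·0.3967 = 0.6347 m
residual clearance needed = 0.0200+0.0000+0.0000 = 0.0200 m
S_min ≈ 0.1520+0.3008+0.6347+0.0200  ⇒  S_min = 443/400 m

S_min = 443/400 m = 1.1075 m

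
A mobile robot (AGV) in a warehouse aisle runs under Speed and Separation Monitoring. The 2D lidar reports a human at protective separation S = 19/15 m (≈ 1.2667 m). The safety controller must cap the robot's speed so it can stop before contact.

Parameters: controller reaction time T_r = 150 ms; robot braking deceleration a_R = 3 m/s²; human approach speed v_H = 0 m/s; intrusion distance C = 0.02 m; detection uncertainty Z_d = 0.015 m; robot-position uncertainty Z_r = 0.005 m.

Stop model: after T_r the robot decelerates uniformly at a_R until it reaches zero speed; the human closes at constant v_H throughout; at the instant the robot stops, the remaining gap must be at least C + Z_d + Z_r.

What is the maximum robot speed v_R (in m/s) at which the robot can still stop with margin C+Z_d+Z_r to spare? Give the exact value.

collect terms ⇒ (1/6)·v_R² + (3/20)·v_R + (-92/75) = 0
  disc = (3/20)² − 4·(1/6)·(-92/75) = 121/144 ; √disc = 11/12
  v_R = (−(3/20) + 11/12) / (2·(1/6)) = 23/10 m/s
check:
stop time T_s = (23/10)/3 = 0.7667 s
robot in T_r: 2.3000·0.1500 = 0.3450 m
robot under decel: 2.3000²/(2·3.0000) = 0.8817 m
person approaches 0.0000·(0.1500+0.7667) = 0.0000 m
residual clearance needed = 0.0200+0.0150+0.0050 = 0.0400 m
sum ≈ 0.3450+0.8817+0.0000+0.0400 ≈ 1.2667 m = S ✓

v_R_max = 23/10 m/s = 2.3000 m/s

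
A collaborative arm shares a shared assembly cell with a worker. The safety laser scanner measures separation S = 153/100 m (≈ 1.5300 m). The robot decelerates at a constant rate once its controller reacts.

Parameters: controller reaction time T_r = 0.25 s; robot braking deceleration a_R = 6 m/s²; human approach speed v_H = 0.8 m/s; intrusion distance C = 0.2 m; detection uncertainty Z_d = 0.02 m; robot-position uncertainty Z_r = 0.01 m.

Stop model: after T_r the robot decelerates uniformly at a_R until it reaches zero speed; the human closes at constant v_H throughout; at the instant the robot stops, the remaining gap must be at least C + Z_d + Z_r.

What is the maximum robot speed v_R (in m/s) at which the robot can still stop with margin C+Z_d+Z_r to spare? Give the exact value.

v_R_max = 2 m/s = 2.0000 m/s

quadratic (1/12)·v² + (23/60)·v + (-11/10) = 0
  disc = (23/60)² − 4·(1/12)·(-11/10) = 1849/3600 ; √disc = 43/60
  v_R = (−(23/60) + 43/60) / (2·(1/12)) = 2 m/s
check:
T_s = v_R/a_R = 2/6 = 0.3333 s
reaction-phase robot travel = 2.0000·0.2500 = 0.5000 m
robot covers 2.0000·0.3333 − ½·6.0000·0.3333² = 0.3333 m while stopping
human over T_r+T_s: 0.8000·(0.2500+0.3333) = 0.4667 m
margins: 0.2000+0.0200+0.0100 = 0.2300 m
sum ≈ 0.5000+0.3333+0.4667+0.2300 ≈ 1.5300 m = S ✓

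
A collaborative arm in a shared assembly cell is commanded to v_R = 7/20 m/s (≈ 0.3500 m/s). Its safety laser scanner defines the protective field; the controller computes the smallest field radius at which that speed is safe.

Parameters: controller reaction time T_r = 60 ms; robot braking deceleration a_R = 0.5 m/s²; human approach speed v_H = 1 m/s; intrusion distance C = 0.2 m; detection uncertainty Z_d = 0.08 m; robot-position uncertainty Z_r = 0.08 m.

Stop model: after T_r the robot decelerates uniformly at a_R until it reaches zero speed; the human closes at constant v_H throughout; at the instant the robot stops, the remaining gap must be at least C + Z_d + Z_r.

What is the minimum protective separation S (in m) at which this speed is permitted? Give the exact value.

stop time T_s = (7/20)/(1/2) = 0.7000 s
robot in T_r: 0.3500·0.0600 = 0.0210 m
robot covers 0.3500·0.7000 − ½·0.5000·0.7000² = 0.1225 m while stopping
human closes 1.0000·0.7600 = 0.7600 m
margins: 0.2000+0.0800+0.0800 = 0.3600 m
S_min ≈ 0.0210+0.1225+0.7600+0.3600  ⇒  S_min = 2527/2000 m

S_min = 2527/2000 m = 1.2635 m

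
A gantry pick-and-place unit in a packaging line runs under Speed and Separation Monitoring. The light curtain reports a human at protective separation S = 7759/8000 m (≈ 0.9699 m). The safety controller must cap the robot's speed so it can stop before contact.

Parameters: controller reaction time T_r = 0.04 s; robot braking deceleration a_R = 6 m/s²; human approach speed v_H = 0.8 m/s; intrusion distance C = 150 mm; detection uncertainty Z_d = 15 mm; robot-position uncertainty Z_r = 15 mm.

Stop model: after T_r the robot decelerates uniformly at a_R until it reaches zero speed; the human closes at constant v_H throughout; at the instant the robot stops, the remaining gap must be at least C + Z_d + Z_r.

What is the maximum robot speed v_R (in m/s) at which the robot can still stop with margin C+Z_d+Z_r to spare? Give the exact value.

v_R_max = 43/20 m/s = 2.1500 m/s

collect terms ⇒ (1/12)·v_R² + (13/75)·v_R + (-6063/8000) = 0
  disc = (13/75)² − 4·(1/12)·(-6063/8000) = 101761/360000 ; √disc = 319/600
  v_R = (−(13/75) + 319/600) / (2·(1/12)) = 43/20 m/s
check:
stop time T_s = (43/20)/6 = 0.3583 s
robot in T_r: 2.1500·0.0400 = 0.0860 m
robot covers 2.1500·0.3583 − ½·6.0000·0.3583² = 0.3852 m while stopping
person approaches 0.8000·(0.0400+0.3583) = 0.3187 m
C+Z_d+Z_r = 0.1500+0.0150+0.0150 = 0.1800 m
sum ≈ 0.0860+0.3852+0.3187+0.1800 ≈ 0.9699 m = S ✓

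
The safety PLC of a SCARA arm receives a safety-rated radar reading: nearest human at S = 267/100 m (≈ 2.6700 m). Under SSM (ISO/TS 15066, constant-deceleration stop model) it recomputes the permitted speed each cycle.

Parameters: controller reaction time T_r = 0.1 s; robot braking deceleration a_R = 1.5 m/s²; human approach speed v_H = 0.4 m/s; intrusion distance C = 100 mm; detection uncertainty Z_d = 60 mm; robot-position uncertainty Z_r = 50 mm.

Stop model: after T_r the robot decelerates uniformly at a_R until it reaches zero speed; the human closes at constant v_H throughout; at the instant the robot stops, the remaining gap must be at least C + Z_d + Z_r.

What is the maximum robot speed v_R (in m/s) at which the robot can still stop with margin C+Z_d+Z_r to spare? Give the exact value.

at the boundary: (1/3)·v² + (11/30)·v + (-121/50) = 0
  disc = (11/30)² − 4·(1/3)·(-121/50) = 121/36 ; √disc = 11/6
  v_R = (−(11/30) + 11/6) / (2·(1/3)) = 11/5 m/s
check:
T_s = v_R/a_R = (11/5)/(3/2) = 1.4667 s
robot covers v_R·T_r = 2.2000·0.1000 = 0.2200 m before braking
braking distance = 2.2000²/(2·1.5000) = 1.6133 m
human over T_r+T_s: 0.4000·(0.1000+1.4667) = 0.6267 m
C+Z_d+Z_r = 0.1000+0.0600+0.0500 = 0.2100 m
sum ≈ 0.2200+1.6133+0.6267+0.2100 ≈ 2.6700 m = S ✓

v_R_max = 11/5 m/s = 2.2000 m/s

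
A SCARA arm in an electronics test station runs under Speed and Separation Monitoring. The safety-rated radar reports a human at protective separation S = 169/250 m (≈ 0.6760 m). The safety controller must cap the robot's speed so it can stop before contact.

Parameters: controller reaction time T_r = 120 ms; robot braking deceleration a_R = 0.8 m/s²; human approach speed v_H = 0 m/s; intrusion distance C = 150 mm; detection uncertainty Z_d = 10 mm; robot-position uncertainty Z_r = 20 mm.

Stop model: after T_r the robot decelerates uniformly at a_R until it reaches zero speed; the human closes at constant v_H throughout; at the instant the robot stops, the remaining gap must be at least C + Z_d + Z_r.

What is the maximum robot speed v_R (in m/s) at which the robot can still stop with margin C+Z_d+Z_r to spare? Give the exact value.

at the boundary: (5/8)·v² + (3/25)·v + (-62/125) = 0
  disc = (3/25)² − 4·(5/8)·(-62/125) = 784/625 ; √disc = 28/25
  v_R = (−(3/25) + 28/25) / (2·(5/8)) = 4/5 m/s
check:
braking lasts T_s = (4/5)/(4/5) = 1.0000 s
robot in T_r: 0.8000·0.1200 = 0.0960 m
robot under decel: 0.8000²/(2·0.8000) = 0.4000 m
human over T_r+T_s: 0.0000·(0.1200+1.0000) = 0.0000 m
C+Z_d+Z_r = 0.1500+0.0100+0.0200 = 0.1800 m
sum ≈ 0.0960+0.4000+0.0000+0.1800 ≈ 0.6760 m = S ✓

v_R_max = 4/5 m/s = 0.8000 m/s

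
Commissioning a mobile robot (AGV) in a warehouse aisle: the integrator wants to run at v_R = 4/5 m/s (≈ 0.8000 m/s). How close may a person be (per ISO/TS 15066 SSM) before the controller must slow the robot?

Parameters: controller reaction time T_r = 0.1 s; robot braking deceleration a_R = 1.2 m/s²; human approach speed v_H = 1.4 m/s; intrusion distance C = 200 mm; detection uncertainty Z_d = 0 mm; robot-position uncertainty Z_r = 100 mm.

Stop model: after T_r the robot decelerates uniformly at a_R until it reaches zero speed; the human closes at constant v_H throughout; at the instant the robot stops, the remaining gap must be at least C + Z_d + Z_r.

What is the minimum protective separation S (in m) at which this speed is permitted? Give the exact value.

S_min = 43/25 m = 1.7200 m

stop time T_s = (4/5)/(6/5) = 0.6667 s
robot in T_r: 0.8000·0.1000 = 0.0800 m
robot under decel: 0.8000²/(2·1.2000) = 0.2667 m
person approaches 1.4000·(0.1000+0.6667) = 1.0733 m
margins: 0.2000+0.0000+0.1000 = 0.3000 m
S_min ≈ 0.0800+0.2667+1.0733+0.3000  ⇒  S_min = 43/25 m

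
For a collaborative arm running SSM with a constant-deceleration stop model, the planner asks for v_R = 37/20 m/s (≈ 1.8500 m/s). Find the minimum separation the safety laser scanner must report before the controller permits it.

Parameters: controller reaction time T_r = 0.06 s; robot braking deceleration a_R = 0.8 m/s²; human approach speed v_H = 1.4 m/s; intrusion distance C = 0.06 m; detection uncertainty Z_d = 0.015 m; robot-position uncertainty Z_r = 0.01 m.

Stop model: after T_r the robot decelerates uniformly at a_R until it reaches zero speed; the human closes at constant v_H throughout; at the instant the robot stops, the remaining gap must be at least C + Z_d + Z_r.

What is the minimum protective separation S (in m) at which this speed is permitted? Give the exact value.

S_min = 18101/3200 m = 5.6566 m

T_s = v_R/a_R = (37/20)/(4/5) = 2.3125 s
robot covers v_R·T_r = 1.8500·0.0600 = 0.1110 m before braking
braking distance = 1.8500²/(2·0.8000) = 2.1391 m
human over T_r+T_s: 1.4000·(0.0600+2.3125) = 3.3215 m
margins: 0.0600+0.0150+0.0100 = 0.0850 m
S_min ≈ 0.1110+2.1391+3.3215+0.0850  ⇒  S_min = 18101/3200 m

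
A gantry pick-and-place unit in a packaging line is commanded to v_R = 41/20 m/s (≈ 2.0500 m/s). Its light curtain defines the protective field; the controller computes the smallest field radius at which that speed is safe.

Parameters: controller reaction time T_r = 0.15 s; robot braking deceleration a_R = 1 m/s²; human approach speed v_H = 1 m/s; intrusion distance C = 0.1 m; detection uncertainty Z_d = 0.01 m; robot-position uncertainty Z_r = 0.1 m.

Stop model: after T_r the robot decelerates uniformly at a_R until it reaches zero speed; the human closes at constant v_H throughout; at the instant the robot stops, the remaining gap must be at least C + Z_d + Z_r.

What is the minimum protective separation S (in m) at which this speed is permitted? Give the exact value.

stop time T_s = (41/20)/1 = 2.0500 s
robot covers v_R·T_r = 2.0500·0.1500 = 0.3075 m before braking
robot covers 2.0500·2.0500 − ½·1.0000·2.0500² = 2.1012 m while stopping
human closes 1.0000·2.2000 = 2.2000 m
margins: 0.1000+0.0100+0.1000 = 0.2100 m
S_min ≈ 0.3075+2.1012+2.2000+0.2100  ⇒  S_min = 771/160 m

S_min = 771/160 m = 4.8187 m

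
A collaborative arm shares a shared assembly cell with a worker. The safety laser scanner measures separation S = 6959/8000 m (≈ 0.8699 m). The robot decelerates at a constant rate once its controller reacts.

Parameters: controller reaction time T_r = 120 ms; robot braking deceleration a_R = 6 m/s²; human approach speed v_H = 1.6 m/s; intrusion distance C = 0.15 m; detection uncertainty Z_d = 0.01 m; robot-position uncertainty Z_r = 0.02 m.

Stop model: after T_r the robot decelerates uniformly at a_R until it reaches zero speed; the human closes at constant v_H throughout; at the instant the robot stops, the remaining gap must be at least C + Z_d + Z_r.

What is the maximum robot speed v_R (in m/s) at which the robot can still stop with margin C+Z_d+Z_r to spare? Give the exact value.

v_R_max = 21/20 m/s = 1.0500 m/s

quadratic (1/12)·v² + (29/75)·v + (-3983/8000) = 0
  disc = (29/75)² − 4·(1/12)·(-3983/8000) = 113569/360000 ; √disc = 337/600
  v_R = (−(29/75) + 337/600) / (2·(1/12)) = 21/20 m/s
check:
braking lasts T_s = (21/20)/6 = 0.1750 s
reaction-phase robot travel = 1.0500·0.1200 = 0.1260 m
robot covers 1.0500·0.1750 − ½·6.0000·0.1750² = 0.0919 m while stopping
human closes 1.6000·0.2950 = 0.4720 m
C+Z_d+Z_r = 0.1500+0.0100+0.0200 = 0.1800 m
sum ≈ 0.1260+0.0919+0.4720+0.1800 ≈ 0.8699 m = S ✓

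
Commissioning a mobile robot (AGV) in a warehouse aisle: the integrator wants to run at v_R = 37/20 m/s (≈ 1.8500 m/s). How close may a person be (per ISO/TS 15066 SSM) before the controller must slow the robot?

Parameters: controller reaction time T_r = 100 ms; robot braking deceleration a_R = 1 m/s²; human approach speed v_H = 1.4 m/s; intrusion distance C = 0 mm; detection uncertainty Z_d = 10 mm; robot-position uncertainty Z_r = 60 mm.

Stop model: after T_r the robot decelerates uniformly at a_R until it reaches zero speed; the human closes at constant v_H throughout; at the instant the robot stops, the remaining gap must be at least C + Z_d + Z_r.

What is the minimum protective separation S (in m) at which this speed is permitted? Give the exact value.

S_min = 3757/800 m = 4.6963 m

T_s = v_R/a_R = (37/20)/1 = 1.8500 s
robot in T_r: 1.8500·0.1000 = 0.1850 m
robot covers 1.8500·1.8500 − ½·1.0000·1.8500² = 1.7112 m while stopping
human closes 1.4000·1.9500 = 2.7300 m
residual clearance needed = 0.0000+0.0100+0.0600 = 0.0700 m
S_min ≈ 0.1850+1.7112+2.7300+0.0700  ⇒  S_min = 3757/800 m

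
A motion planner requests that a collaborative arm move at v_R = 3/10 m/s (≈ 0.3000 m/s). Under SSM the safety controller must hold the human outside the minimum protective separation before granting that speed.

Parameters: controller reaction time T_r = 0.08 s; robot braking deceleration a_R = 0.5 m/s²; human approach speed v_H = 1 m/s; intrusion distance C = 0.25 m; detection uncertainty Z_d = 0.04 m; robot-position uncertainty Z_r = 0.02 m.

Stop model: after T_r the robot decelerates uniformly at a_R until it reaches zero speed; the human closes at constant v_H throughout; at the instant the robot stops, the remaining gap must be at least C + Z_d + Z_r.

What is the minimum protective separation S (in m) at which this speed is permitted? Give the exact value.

stop time T_s = (3/10)/(1/2) = 0.6000 s
robot in T_r: 0.3000·0.0800 = 0.0240 m
robot under decel: 0.3000²/(2·0.5000) = 0.0900 m
human over T_r+T_s: 1.0000·(0.0800+0.6000) = 0.6800 m
C+Z_d+Z_r = 0.2500+0.0400+0.0200 = 0.3100 m
S_min ≈ 0.0240+0.0900+0.6800+0.3100  ⇒  S_min = 138/125 m

S_min = 138/125 m = 1.1040 m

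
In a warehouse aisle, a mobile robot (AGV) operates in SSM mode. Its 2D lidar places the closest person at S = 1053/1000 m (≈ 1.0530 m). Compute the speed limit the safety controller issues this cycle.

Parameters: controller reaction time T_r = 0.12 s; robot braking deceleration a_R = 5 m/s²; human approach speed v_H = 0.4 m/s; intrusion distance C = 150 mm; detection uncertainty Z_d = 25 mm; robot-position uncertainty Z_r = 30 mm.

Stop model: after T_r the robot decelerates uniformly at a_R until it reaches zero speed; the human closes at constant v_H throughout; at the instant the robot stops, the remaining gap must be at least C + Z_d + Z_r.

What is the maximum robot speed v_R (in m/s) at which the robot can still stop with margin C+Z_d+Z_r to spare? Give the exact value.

v_R_max = 2 m/s = 2.0000 m/s

at the boundary: (1/10)·v² + (1/5)·v + (-4/5) = 0
  disc = (1/5)² − 4·(1/10)·(-4/5) = 9/25 ; √disc = 3/5
  v_R = (−(1/5) + 3/5) / (2·(1/10)) = 2 m/s
check:
stop time T_s = 2/5 = 0.4000 s
reaction-phase robot travel = 2.0000·0.1200 = 0.2400 m
robot under decel: 2.0000²/(2·5.0000) = 0.4000 m
person approaches 0.4000·(0.1200+0.4000) = 0.2080 m
margins: 0.1500+0.0250+0.0300 = 0.2050 m
sum ≈ 0.2400+0.4000+0.2080+0.2050 ≈ 1.0530 m = S ✓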